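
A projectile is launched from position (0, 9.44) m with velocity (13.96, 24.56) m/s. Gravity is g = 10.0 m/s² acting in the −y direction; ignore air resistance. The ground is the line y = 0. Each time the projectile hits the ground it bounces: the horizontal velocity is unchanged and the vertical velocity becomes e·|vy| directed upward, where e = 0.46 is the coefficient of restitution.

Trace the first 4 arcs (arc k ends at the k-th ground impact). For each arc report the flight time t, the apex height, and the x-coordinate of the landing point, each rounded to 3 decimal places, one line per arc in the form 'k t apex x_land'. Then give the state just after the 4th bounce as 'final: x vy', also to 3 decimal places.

1 5.270 39.600 73.573
2 2.589 8.379 109.716
3 1.191 1.773 126.343
4 0.548 0.375 133.991
final: 133.991 1.260

Arc 1: start y=9.440, vy=24.560 → t=5.270, apex=39.600, x_land=73.573, impact vy=-28.142
  bounce: vy ← 0.46·28.142 = 12.945
Arc 2: start y=0.000, vy=12.945 → t=2.589, apex=8.379, x_land=109.716, impact vy=-12.945
  bounce: vy ← 0.46·12.945 = 5.955
Arc 3: start y=0.000, vy=5.955 → t=1.191, apex=1.773, x_land=126.343, impact vy=-5.955
  bounce: vy ← 0.46·5.955 = 2.739
Arc 4: start y=0.000, vy=2.739 → t=0.548, apex=0.375, x_land=133.991, impact vy=-2.739
  bounce: vy ← 0.46·2.739 = 1.260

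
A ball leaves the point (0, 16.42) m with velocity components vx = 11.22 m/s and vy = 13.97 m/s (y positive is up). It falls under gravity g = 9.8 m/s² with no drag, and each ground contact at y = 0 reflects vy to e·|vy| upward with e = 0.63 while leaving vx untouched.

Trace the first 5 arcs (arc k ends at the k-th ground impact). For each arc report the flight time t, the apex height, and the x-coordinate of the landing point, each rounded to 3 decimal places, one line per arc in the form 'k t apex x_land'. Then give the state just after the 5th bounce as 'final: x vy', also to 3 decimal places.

Arc 1: start y=16.420, vy=13.970 → t=3.746, apex=26.377, x_land=42.026, impact vy=-22.737
  bounce: vy ← 0.63·22.737 = 14.325
Arc 2: start y=0.000, vy=14.325 → t=2.923, apex=10.469, x_land=74.827, impact vy=-14.325
  bounce: vy ← 0.63·14.325 = 9.025
Arc 3: start y=0.000, vy=9.025 → t=1.842, apex=4.155, x_land=95.491, impact vy=-9.025
  bounce: vy ← 0.63·9.025 = 5.685
Arc 4: start y=0.000, vy=5.685 → t=1.160, apex=1.649, x_land=108.510, impact vy=-5.685
  bounce: vy ← 0.63·5.685 = 3.582
Arc 5: start y=0.000, vy=3.582 → t=0.731, apex=0.655, x_land=116.711, impact vy=-3.582
  bounce: vy ← 0.63·3.582 = 2.257

1 3.746 26.377 42.026
2 2.923 10.469 74.827
3 1.842 4.155 95.491
4 1.160 1.649 108.510
5 0.731 0.655 116.711
final: 116.711 2.257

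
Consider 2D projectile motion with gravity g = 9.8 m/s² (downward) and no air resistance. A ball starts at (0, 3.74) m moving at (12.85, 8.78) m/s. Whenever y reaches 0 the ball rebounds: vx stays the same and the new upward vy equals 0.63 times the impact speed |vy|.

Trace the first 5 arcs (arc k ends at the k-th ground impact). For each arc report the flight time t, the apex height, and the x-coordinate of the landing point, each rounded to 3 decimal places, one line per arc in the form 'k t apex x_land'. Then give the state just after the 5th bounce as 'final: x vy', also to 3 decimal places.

Arc 1: start y=3.740, vy=8.780 → t=2.147, apex=7.673, x_land=27.593, impact vy=-12.263
  bounce: vy ← 0.63·12.263 = 7.726
Arc 2: start y=0.000, vy=7.726 → t=1.577, apex=3.045, x_land=47.854, impact vy=-7.726
  bounce: vy ← 0.63·7.726 = 4.867
Arc 3: start y=0.000, vy=4.867 → t=0.993, apex=1.209, x_land=60.618, impact vy=-4.867
  bounce: vy ← 0.63·4.867 = 3.066
Arc 4: start y=0.000, vy=3.066 → t=0.626, apex=0.480, x_land=68.660, impact vy=-3.066
  bounce: vy ← 0.63·3.066 = 1.932
Arc 5: start y=0.000, vy=1.932 → t=0.394, apex=0.190, x_land=73.726, impact vy=-1.932
  bounce: vy ← 0.63·1.932 = 1.217

1 2.147 7.673 27.593
2 1.577 3.045 47.854
3 0.993 1.209 60.618
4 0.626 0.480 68.660
5 0.394 0.190 73.726
final: 73.726 1.217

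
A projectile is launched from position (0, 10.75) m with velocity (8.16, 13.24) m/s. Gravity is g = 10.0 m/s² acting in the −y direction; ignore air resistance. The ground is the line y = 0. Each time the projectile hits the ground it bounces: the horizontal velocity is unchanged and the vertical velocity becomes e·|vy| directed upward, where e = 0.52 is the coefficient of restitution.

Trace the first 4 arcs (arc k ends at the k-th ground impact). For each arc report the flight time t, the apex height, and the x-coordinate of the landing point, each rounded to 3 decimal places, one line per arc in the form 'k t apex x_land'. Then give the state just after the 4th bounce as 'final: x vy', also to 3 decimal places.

Arc 1: start y=10.750, vy=13.240 → t=3.300, apex=19.515, x_land=26.925, impact vy=-19.756
  bounce: vy ← 0.52·19.756 = 10.273
Arc 2: start y=0.000, vy=10.273 → t=2.055, apex=5.277, x_land=43.690, impact vy=-10.273
  bounce: vy ← 0.52·10.273 = 5.342
Arc 3: start y=0.000, vy=5.342 → t=1.068, apex=1.427, x_land=52.409, impact vy=-5.342
  bounce: vy ← 0.52·5.342 = 2.778
Arc 4: start y=0.000, vy=2.778 → t=0.556, apex=0.386, x_land=56.942, impact vy=-2.778
  bounce: vy ← 0.52·2.778 = 1.444

1 3.300 19.515 26.925
2 2.055 5.277 43.690
3 1.068 1.427 52.409
4 0.556 0.386 56.942
final: 56.942 1.444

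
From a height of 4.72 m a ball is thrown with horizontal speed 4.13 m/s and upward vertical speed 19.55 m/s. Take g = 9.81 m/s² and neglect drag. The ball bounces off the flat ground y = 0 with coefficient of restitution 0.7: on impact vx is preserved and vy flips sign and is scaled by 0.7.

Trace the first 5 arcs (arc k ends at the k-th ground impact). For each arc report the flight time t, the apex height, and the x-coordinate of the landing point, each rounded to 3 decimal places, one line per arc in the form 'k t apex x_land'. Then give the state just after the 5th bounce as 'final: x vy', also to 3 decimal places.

1 4.214 24.200 17.404
2 3.110 11.858 30.247
3 2.177 5.810 39.237
4 1.524 2.847 45.530
5 1.067 1.395 49.936
final: 49.936 3.662

Arc 1: start y=4.720, vy=19.550 → t=4.214, apex=24.200, x_land=17.404, impact vy=-21.790
  bounce: vy ← 0.7·21.790 = 15.253
Arc 2: start y=0.000, vy=15.253 → t=3.110, apex=11.858, x_land=30.247, impact vy=-15.253
  bounce: vy ← 0.7·15.253 = 10.677
Arc 3: start y=0.000, vy=10.677 → t=2.177, apex=5.810, x_land=39.237, impact vy=-10.677
  bounce: vy ← 0.7·10.677 = 7.474
Arc 4: start y=0.000, vy=7.474 → t=1.524, apex=2.847, x_land=45.530, impact vy=-7.474
  bounce: vy ← 0.7·7.474 = 5.232
Arc 5: start y=0.000, vy=5.232 → t=1.067, apex=1.395, x_land=49.936, impact vy=-5.232
  bounce: vy ← 0.7·5.232 = 3.662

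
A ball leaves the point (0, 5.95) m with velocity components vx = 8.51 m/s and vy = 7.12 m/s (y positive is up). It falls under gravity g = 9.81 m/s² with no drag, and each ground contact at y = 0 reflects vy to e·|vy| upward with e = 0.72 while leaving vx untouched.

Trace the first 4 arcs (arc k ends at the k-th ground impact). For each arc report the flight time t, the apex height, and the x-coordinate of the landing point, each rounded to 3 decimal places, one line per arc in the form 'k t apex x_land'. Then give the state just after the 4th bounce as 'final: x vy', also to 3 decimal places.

Arc 1: start y=5.950, vy=7.120 → t=2.045, apex=8.534, x_land=17.401, impact vy=-12.940
  bounce: vy ← 0.72·12.940 = 9.317
Arc 2: start y=0.000, vy=9.317 → t=1.899, apex=4.424, x_land=33.565, impact vy=-9.317
  bounce: vy ← 0.72·9.317 = 6.708
Arc 3: start y=0.000, vy=6.708 → t=1.368, apex=2.293, x_land=45.203, impact vy=-6.708
  bounce: vy ← 0.72·6.708 = 4.830
Arc 4: start y=0.000, vy=4.830 → t=0.985, apex=1.189, x_land=53.582, impact vy=-4.830
  bounce: vy ← 0.72·4.830 = 3.477

1 2.045 8.534 17.401
2 1.899 4.424 33.565
3 1.368 2.293 45.203
4 0.985 1.189 53.582
final: 53.582 3.477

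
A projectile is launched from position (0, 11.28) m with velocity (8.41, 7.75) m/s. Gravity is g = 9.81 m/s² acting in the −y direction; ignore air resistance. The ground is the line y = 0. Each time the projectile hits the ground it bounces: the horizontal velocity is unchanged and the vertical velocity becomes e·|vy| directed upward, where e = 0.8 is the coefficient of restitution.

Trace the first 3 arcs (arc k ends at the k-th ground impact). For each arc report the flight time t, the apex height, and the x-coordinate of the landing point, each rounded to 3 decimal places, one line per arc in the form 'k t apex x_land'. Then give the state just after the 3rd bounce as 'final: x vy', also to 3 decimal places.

1 2.500 14.341 21.024
2 2.736 9.178 44.033
3 2.189 5.874 62.440
final: 62.440 8.588

Arc 1: start y=11.280, vy=7.750 → t=2.500, apex=14.341, x_land=21.024, impact vy=-16.774
  bounce: vy ← 0.8·16.774 = 13.419
Arc 2: start y=0.000, vy=13.419 → t=2.736, apex=9.178, x_land=44.033, impact vy=-13.419
  bounce: vy ← 0.8·13.419 = 10.736
Arc 3: start y=0.000, vy=10.736 → t=2.189, apex=5.874, x_land=62.440, impact vy=-10.736
  bounce: vy ← 0.8·10.736 = 8.588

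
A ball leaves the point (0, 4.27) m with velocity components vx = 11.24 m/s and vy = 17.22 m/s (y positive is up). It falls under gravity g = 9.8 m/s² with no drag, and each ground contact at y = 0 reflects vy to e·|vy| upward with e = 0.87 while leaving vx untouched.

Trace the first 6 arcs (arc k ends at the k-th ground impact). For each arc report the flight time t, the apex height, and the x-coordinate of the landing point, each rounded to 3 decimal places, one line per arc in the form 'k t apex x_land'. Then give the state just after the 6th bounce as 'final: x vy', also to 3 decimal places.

1 3.747 19.399 42.115
2 3.462 14.683 81.029
3 3.012 11.114 114.884
4 2.620 8.412 144.338
5 2.280 6.367 169.963
6 1.983 4.819 192.257
final: 192.257 8.455

Arc 1: start y=4.270, vy=17.220 → t=3.747, apex=19.399, x_land=42.115, impact vy=-19.499
  bounce: vy ← 0.87·19.499 = 16.964
Arc 2: start y=0.000, vy=16.964 → t=3.462, apex=14.683, x_land=81.029, impact vy=-16.964
  bounce: vy ← 0.87·16.964 = 14.759
Arc 3: start y=0.000, vy=14.759 → t=3.012, apex=11.114, x_land=114.884, impact vy=-14.759
  bounce: vy ← 0.87·14.759 = 12.840
Arc 4: start y=0.000, vy=12.840 → t=2.620, apex=8.412, x_land=144.338, impact vy=-12.840
  bounce: vy ← 0.87·12.840 = 11.171
Arc 5: start y=0.000, vy=11.171 → t=2.280, apex=6.367, x_land=169.963, impact vy=-11.171
  bounce: vy ← 0.87·11.171 = 9.719
Arc 6: start y=0.000, vy=9.719 → t=1.983, apex=4.819, x_land=192.257, impact vy=-9.719
  bounce: vy ← 0.87·9.719 = 8.455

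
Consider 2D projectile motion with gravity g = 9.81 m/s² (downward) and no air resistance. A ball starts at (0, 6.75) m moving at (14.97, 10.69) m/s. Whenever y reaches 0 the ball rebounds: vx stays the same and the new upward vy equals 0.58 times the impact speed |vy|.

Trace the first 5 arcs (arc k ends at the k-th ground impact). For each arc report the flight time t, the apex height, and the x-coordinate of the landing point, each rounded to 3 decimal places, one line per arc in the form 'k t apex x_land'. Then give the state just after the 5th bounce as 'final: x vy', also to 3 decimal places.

Arc 1: start y=6.750, vy=10.690 → t=2.691, apex=12.574, x_land=40.282, impact vy=-15.707
  bounce: vy ← 0.58·15.707 = 9.110
Arc 2: start y=0.000, vy=9.110 → t=1.857, apex=4.230, x_land=68.086, impact vy=-9.110
  bounce: vy ← 0.58·9.110 = 5.284
Arc 3: start y=0.000, vy=5.284 → t=1.077, apex=1.423, x_land=84.212, impact vy=-5.284
  bounce: vy ← 0.58·5.284 = 3.065
Arc 4: start y=0.000, vy=3.065 → t=0.625, apex=0.479, x_land=93.565, impact vy=-3.065
  bounce: vy ← 0.58·3.065 = 1.777
Arc 5: start y=0.000, vy=1.777 → t=0.362, apex=0.161, x_land=98.990, impact vy=-1.777
  bounce: vy ← 0.58·1.777 = 1.031

1 2.691 12.574 40.282
2 1.857 4.230 68.086
3 1.077 1.423 84.212
4 0.625 0.479 93.565
5 0.362 0.161 98.990
final: 98.990 1.031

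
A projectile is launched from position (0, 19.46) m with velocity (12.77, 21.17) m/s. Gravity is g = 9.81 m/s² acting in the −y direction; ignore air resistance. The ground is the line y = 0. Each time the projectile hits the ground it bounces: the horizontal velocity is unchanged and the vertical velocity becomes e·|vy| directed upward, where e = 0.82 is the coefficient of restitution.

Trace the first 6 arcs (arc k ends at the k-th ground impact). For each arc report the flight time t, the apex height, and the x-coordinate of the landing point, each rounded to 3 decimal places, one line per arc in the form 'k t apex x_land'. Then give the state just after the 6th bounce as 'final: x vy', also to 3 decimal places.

Arc 1: start y=19.460, vy=21.170 → t=5.095, apex=42.302, x_land=65.060, impact vy=-28.809
  bounce: vy ← 0.82·28.809 = 23.624
Arc 2: start y=0.000, vy=23.624 → t=4.816, apex=28.444, x_land=126.563, impact vy=-23.624
  bounce: vy ← 0.82·23.624 = 19.371
Arc 3: start y=0.000, vy=19.371 → t=3.949, apex=19.126, x_land=176.996, impact vy=-19.371
  bounce: vy ← 0.82·19.371 = 15.885
Arc 4: start y=0.000, vy=15.885 → t=3.238, apex=12.860, x_land=218.350, impact vy=-15.885
  bounce: vy ← 0.82·15.885 = 13.025
Arc 5: start y=0.000, vy=13.025 → t=2.656, apex=8.647, x_land=252.261, impact vy=-13.025
  bounce: vy ← 0.82·13.025 = 10.681
Arc 6: start y=0.000, vy=10.681 → t=2.178, apex=5.814, x_land=280.068, impact vy=-10.681
  bounce: vy ← 0.82·10.681 = 8.758

1 5.095 42.302 65.060
2 4.816 28.444 126.563
3 3.949 19.126 176.996
4 3.238 12.860 218.350
5 2.656 8.647 252.261
6 2.178 5.814 280.068
final: 280.068 8.758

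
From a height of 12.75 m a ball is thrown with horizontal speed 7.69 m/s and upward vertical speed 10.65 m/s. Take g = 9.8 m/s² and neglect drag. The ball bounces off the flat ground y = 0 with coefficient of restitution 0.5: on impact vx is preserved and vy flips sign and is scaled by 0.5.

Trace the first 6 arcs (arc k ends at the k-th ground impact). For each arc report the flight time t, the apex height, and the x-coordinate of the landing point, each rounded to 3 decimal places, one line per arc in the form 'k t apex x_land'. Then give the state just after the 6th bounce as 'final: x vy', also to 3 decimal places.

Arc 1: start y=12.750, vy=10.650 → t=3.032, apex=18.537, x_land=23.314, impact vy=-19.061
  bounce: vy ← 0.5·19.061 = 9.531
Arc 2: start y=0.000, vy=9.531 → t=1.945, apex=4.634, x_land=38.271, impact vy=-9.531
  bounce: vy ← 0.5·9.531 = 4.765
Arc 3: start y=0.000, vy=4.765 → t=0.973, apex=1.159, x_land=45.750, impact vy=-4.765
  bounce: vy ← 0.5·4.765 = 2.383
Arc 4: start y=0.000, vy=2.383 → t=0.486, apex=0.290, x_land=49.489, impact vy=-2.383
  bounce: vy ← 0.5·2.383 = 1.191
Arc 5: start y=0.000, vy=1.191 → t=0.243, apex=0.072, x_land=51.359, impact vy=-1.191
  bounce: vy ← 0.5·1.191 = 0.596
Arc 6: start y=0.000, vy=0.596 → t=0.122, apex=0.018, x_land=52.293, impact vy=-0.596
  bounce: vy ← 0.5·0.596 = 0.298

1 3.032 18.537 23.314
2 1.945 4.634 38.271
3 0.973 1.159 45.750
4 0.486 0.290 49.489
5 0.243 0.072 51.359
6 0.122 0.018 52.293
final: 52.293 0.298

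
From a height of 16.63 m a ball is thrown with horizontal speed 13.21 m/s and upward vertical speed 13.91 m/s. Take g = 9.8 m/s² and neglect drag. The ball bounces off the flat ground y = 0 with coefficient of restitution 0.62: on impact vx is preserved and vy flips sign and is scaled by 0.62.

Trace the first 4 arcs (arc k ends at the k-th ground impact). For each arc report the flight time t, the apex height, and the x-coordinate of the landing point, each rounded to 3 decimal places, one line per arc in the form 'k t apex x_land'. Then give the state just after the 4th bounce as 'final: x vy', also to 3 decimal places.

1 3.745 26.502 49.472
2 2.884 10.187 87.566
3 1.788 3.916 111.185
4 1.109 1.505 125.829
final: 125.829 3.368

Arc 1: start y=16.630, vy=13.910 → t=3.745, apex=26.502, x_land=49.472, impact vy=-22.791
  bounce: vy ← 0.62·22.791 = 14.131
Arc 2: start y=0.000, vy=14.131 → t=2.884, apex=10.187, x_land=87.566, impact vy=-14.131
  bounce: vy ← 0.62·14.131 = 8.761
Arc 3: start y=0.000, vy=8.761 → t=1.788, apex=3.916, x_land=111.185, impact vy=-8.761
  bounce: vy ← 0.62·8.761 = 5.432
Arc 4: start y=0.000, vy=5.432 → t=1.109, apex=1.505, x_land=125.829, impact vy=-5.432
  bounce: vy ← 0.62·5.432 = 3.368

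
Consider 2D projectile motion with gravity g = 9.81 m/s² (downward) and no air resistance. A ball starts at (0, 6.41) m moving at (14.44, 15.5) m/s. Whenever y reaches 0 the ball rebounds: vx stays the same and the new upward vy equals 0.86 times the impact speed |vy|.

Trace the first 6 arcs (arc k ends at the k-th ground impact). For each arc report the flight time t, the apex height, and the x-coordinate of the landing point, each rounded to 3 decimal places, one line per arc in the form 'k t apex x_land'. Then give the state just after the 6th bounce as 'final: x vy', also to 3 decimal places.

Arc 1: start y=6.410, vy=15.500 → t=3.530, apex=18.655, x_land=50.976, impact vy=-19.131
  bounce: vy ← 0.86·19.131 = 16.453
Arc 2: start y=0.000, vy=16.453 → t=3.354, apex=13.797, x_land=99.413, impact vy=-16.453
  bounce: vy ← 0.86·16.453 = 14.150
Arc 3: start y=0.000, vy=14.150 → t=2.885, apex=10.205, x_land=141.069, impact vy=-14.150
  bounce: vy ← 0.86·14.150 = 12.169
Arc 4: start y=0.000, vy=12.169 → t=2.481, apex=7.547, x_land=176.893, impact vy=-12.169
  bounce: vy ← 0.86·12.169 = 10.465
Arc 5: start y=0.000, vy=10.465 → t=2.134, apex=5.582, x_land=207.701, impact vy=-10.465
  bounce: vy ← 0.86·10.465 = 9.000
Arc 6: start y=0.000, vy=9.000 → t=1.835, apex=4.128, x_land=234.197, impact vy=-9.000
  bounce: vy ← 0.86·9.000 = 7.740

1 3.530 18.655 50.976
2 3.354 13.797 99.413
3 2.885 10.205 141.069
4 2.481 7.547 176.893
5 2.134 5.582 207.701
6 1.835 4.128 234.197
final: 234.197 7.740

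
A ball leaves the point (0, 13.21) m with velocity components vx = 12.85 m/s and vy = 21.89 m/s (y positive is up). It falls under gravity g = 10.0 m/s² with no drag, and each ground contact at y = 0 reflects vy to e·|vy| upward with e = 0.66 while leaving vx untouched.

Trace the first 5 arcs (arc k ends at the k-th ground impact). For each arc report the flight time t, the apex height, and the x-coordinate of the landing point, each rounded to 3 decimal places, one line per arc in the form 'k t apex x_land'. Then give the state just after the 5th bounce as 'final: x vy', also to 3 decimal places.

Arc 1: start y=13.210, vy=21.890 → t=4.915, apex=37.169, x_land=63.164, impact vy=-27.265
  bounce: vy ← 0.66·27.265 = 17.995
Arc 2: start y=0.000, vy=17.995 → t=3.599, apex=16.191, x_land=109.411, impact vy=-17.995
  bounce: vy ← 0.66·17.995 = 11.877
Arc 3: start y=0.000, vy=11.877 → t=2.375, apex=7.053, x_land=139.933, impact vy=-11.877
  bounce: vy ← 0.66·11.877 = 7.839
Arc 4: start y=0.000, vy=7.839 → t=1.568, apex=3.072, x_land=160.078, impact vy=-7.839
  bounce: vy ← 0.66·7.839 = 5.173
Arc 5: start y=0.000, vy=5.173 → t=1.035, apex=1.338, x_land=173.374, impact vy=-5.173
  bounce: vy ← 0.66·5.173 = 3.414

1 4.915 37.169 63.164
2 3.599 16.191 109.411
3 2.375 7.053 139.933
4 1.568 3.072 160.078
5 1.035 1.338 173.374
final: 173.374 3.414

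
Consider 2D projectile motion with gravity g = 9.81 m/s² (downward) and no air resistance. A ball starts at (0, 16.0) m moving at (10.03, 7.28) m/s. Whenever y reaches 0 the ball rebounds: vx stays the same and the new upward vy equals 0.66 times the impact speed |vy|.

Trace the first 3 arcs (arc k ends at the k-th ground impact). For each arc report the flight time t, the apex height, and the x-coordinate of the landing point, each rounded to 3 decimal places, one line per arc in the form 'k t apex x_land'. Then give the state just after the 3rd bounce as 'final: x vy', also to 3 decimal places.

Arc 1: start y=16.000, vy=7.280 → t=2.695, apex=18.701, x_land=27.028, impact vy=-19.155
  bounce: vy ← 0.66·19.155 = 12.642
Arc 2: start y=0.000, vy=12.642 → t=2.577, apex=8.146, x_land=52.880, impact vy=-12.642
  bounce: vy ← 0.66·12.642 = 8.344
Arc 3: start y=0.000, vy=8.344 → t=1.701, apex=3.549, x_land=69.942, impact vy=-8.344
  bounce: vy ← 0.66·8.344 = 5.507

1 2.695 18.701 27.028
2 2.577 8.146 52.880
3 1.701 3.549 69.942
final: 69.942 5.507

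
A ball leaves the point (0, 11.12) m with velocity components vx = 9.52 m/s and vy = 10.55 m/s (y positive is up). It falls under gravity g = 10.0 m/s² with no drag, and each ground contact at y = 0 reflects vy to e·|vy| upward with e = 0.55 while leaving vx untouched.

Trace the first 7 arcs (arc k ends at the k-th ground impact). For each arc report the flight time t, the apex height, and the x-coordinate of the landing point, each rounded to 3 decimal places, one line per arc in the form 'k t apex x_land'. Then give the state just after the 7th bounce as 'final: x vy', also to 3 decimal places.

Arc 1: start y=11.120, vy=10.550 → t=2.882, apex=16.685, x_land=27.434, impact vy=-18.268
  bounce: vy ← 0.55·18.268 = 10.047
Arc 2: start y=0.000, vy=10.047 → t=2.009, apex=5.047, x_land=46.564, impact vy=-10.047
  bounce: vy ← 0.55·10.047 = 5.526
Arc 3: start y=0.000, vy=5.526 → t=1.105, apex=1.527, x_land=57.085, impact vy=-5.526
  bounce: vy ← 0.55·5.526 = 3.039
Arc 4: start y=0.000, vy=3.039 → t=0.608, apex=0.462, x_land=62.872, impact vy=-3.039
  bounce: vy ← 0.55·3.039 = 1.672
Arc 5: start y=0.000, vy=1.672 → t=0.334, apex=0.140, x_land=66.055, impact vy=-1.672
  bounce: vy ← 0.55·1.672 = 0.919
Arc 6: start y=0.000, vy=0.919 → t=0.184, apex=0.042, x_land=67.805, impact vy=-0.919
  bounce: vy ← 0.55·0.919 = 0.506
Arc 7: start y=0.000, vy=0.506 → t=0.101, apex=0.013, x_land=68.768, impact vy=-0.506
  bounce: vy ← 0.55·0.506 = 0.278

1 2.882 16.685 27.434
2 2.009 5.047 46.564
3 1.105 1.527 57.085
4 0.608 0.462 62.872
5 0.334 0.140 66.055
6 0.184 0.042 67.805
7 0.101 0.013 68.768
final: 68.768 0.278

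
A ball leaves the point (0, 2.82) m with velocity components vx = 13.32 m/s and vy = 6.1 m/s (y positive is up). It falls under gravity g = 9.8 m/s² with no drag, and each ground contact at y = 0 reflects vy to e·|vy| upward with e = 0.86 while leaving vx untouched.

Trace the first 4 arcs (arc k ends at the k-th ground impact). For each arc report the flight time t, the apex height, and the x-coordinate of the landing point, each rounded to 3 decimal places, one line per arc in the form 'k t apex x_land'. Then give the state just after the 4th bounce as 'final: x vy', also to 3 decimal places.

1 1.604 4.718 21.362
2 1.688 3.490 43.844
3 1.452 2.581 63.179
4 1.248 1.909 79.806
final: 79.806 5.260

Arc 1: start y=2.820, vy=6.100 → t=1.604, apex=4.718, x_land=21.362, impact vy=-9.617
  bounce: vy ← 0.86·9.617 = 8.270
Arc 2: start y=0.000, vy=8.270 → t=1.688, apex=3.490, x_land=43.844, impact vy=-8.270
  bounce: vy ← 0.86·8.270 = 7.113
Arc 3: start y=0.000, vy=7.113 → t=1.452, apex=2.581, x_land=63.179, impact vy=-7.113
  bounce: vy ← 0.86·7.113 = 6.117
Arc 4: start y=0.000, vy=6.117 → t=1.248, apex=1.909, x_land=79.806, impact vy=-6.117
  bounce: vy ← 0.86·6.117 = 5.260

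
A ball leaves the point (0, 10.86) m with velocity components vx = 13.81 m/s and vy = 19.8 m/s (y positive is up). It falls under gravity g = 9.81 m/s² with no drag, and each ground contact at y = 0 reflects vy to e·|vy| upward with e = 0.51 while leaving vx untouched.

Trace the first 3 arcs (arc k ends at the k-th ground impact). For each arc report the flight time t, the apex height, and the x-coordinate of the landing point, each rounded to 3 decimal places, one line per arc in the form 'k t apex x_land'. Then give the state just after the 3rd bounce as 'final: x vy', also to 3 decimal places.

1 4.526 30.842 62.503
2 2.558 8.022 97.824
3 1.304 2.086 115.839
final: 115.839 3.263

Arc 1: start y=10.860, vy=19.800 → t=4.526, apex=30.842, x_land=62.503, impact vy=-24.599
  bounce: vy ← 0.51·24.599 = 12.546
Arc 2: start y=0.000, vy=12.546 → t=2.558, apex=8.022, x_land=97.824, impact vy=-12.546
  bounce: vy ← 0.51·12.546 = 6.398
Arc 3: start y=0.000, vy=6.398 → t=1.304, apex=2.086, x_land=115.839, impact vy=-6.398
  bounce: vy ← 0.51·6.398 = 3.263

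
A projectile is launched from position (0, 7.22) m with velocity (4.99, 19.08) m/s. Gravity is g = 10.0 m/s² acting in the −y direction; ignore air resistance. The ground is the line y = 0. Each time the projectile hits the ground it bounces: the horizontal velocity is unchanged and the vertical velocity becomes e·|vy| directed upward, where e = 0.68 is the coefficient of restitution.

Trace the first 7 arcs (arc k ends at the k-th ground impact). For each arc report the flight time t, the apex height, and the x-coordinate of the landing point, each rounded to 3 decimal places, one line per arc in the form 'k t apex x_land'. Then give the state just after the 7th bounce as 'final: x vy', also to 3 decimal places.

Arc 1: start y=7.220, vy=19.080 → t=4.163, apex=25.422, x_land=20.773, impact vy=-22.549
  bounce: vy ← 0.68·22.549 = 15.333
Arc 2: start y=0.000, vy=15.333 → t=3.067, apex=11.755, x_land=36.075, impact vy=-15.333
  bounce: vy ← 0.68·15.333 = 10.427
Arc 3: start y=0.000, vy=10.427 → t=2.085, apex=5.436, x_land=46.481, impact vy=-10.427
  bounce: vy ← 0.68·10.427 = 7.090
Arc 4: start y=0.000, vy=7.090 → t=1.418, apex=2.513, x_land=53.557, impact vy=-7.090
  bounce: vy ← 0.68·7.090 = 4.821
Arc 5: start y=0.000, vy=4.821 → t=0.964, apex=1.162, x_land=58.368, impact vy=-4.821
  bounce: vy ← 0.68·4.821 = 3.278
Arc 6: start y=0.000, vy=3.278 → t=0.656, apex=0.537, x_land=61.640, impact vy=-3.278
  bounce: vy ← 0.68·3.278 = 2.229
Arc 7: start y=0.000, vy=2.229 → t=0.446, apex=0.248, x_land=63.865, impact vy=-2.229
  bounce: vy ← 0.68·2.229 = 1.516

1 4.163 25.422 20.773
2 3.067 11.755 36.075
3 2.085 5.436 46.481
4 1.418 2.513 53.557
5 0.964 1.162 58.368
6 0.656 0.537 61.640
7 0.446 0.248 63.865
final: 63.865 1.516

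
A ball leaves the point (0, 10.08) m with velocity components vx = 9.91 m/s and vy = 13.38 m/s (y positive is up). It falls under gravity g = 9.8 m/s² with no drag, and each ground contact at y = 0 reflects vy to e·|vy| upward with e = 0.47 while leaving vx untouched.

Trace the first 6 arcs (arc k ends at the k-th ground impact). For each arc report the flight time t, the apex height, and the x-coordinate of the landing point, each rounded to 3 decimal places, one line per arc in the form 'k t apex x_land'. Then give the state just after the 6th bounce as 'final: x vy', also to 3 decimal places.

1 3.346 19.214 33.154
2 1.861 4.244 51.600
3 0.875 0.938 60.270
4 0.411 0.207 64.345
5 0.193 0.046 66.260
6 0.091 0.010 67.160
final: 67.160 0.209

Arc 1: start y=10.080, vy=13.380 → t=3.346, apex=19.214, x_land=33.154, impact vy=-19.406
  bounce: vy ← 0.47·19.406 = 9.121
Arc 2: start y=0.000, vy=9.121 → t=1.861, apex=4.244, x_land=51.600, impact vy=-9.121
  bounce: vy ← 0.47·9.121 = 4.287
Arc 3: start y=0.000, vy=4.287 → t=0.875, apex=0.938, x_land=60.270, impact vy=-4.287
  bounce: vy ← 0.47·4.287 = 2.015
Arc 4: start y=0.000, vy=2.015 → t=0.411, apex=0.207, x_land=64.345, impact vy=-2.015
  bounce: vy ← 0.47·2.015 = 0.947
Arc 5: start y=0.000, vy=0.947 → t=0.193, apex=0.046, x_land=66.260, impact vy=-0.947
  bounce: vy ← 0.47·0.947 = 0.445
Arc 6: start y=0.000, vy=0.445 → t=0.091, apex=0.010, x_land=67.160, impact vy=-0.445
  bounce: vy ← 0.47·0.445 = 0.209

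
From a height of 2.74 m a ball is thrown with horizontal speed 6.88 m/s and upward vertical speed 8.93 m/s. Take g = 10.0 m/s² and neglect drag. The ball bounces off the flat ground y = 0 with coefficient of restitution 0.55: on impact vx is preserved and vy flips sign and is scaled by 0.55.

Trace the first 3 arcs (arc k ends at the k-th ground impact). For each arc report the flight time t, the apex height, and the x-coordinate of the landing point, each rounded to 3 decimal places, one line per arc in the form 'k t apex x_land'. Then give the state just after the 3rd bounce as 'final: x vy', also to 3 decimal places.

Arc 1: start y=2.740, vy=8.930 → t=2.053, apex=6.727, x_land=14.124, impact vy=-11.599
  bounce: vy ← 0.55·11.599 = 6.380
Arc 2: start y=0.000, vy=6.380 → t=1.276, apex=2.035, x_land=22.903, impact vy=-6.380
  bounce: vy ← 0.55·6.380 = 3.509
Arc 3: start y=0.000, vy=3.509 → t=0.702, apex=0.616, x_land=27.731, impact vy=-3.509
  bounce: vy ← 0.55·3.509 = 1.930

1 2.053 6.727 14.124
2 1.276 2.035 22.903
3 0.702 0.616 27.731
final: 27.731 1.930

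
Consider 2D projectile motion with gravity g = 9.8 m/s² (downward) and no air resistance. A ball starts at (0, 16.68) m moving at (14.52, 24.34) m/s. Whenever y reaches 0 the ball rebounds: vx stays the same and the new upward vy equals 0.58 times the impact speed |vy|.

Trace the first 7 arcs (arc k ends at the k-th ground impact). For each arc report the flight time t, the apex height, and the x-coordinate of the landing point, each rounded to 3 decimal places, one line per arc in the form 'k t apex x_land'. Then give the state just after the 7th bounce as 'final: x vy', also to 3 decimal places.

1 5.578 46.906 80.988
2 3.589 15.779 133.100
3 2.082 5.308 163.325
4 1.207 1.786 180.856
5 0.700 0.601 191.024
6 0.406 0.202 196.921
7 0.236 0.068 200.342
final: 200.342 0.669

Arc 1: start y=16.680, vy=24.340 → t=5.578, apex=46.906, x_land=80.988, impact vy=-30.321
  bounce: vy ← 0.58·30.321 = 17.586
Arc 2: start y=0.000, vy=17.586 → t=3.589, apex=15.779, x_land=133.100, impact vy=-17.586
  bounce: vy ← 0.58·17.586 = 10.200
Arc 3: start y=0.000, vy=10.200 → t=2.082, apex=5.308, x_land=163.325, impact vy=-10.200
  bounce: vy ← 0.58·10.200 = 5.916
Arc 4: start y=0.000, vy=5.916 → t=1.207, apex=1.786, x_land=180.856, impact vy=-5.916
  bounce: vy ← 0.58·5.916 = 3.431
Arc 5: start y=0.000, vy=3.431 → t=0.700, apex=0.601, x_land=191.024, impact vy=-3.431
  bounce: vy ← 0.58·3.431 = 1.990
Arc 6: start y=0.000, vy=1.990 → t=0.406, apex=0.202, x_land=196.921, impact vy=-1.990
  bounce: vy ← 0.58·1.990 = 1.154
Arc 7: start y=0.000, vy=1.154 → t=0.236, apex=0.068, x_land=200.342, impact vy=-1.154
  bounce: vy ← 0.58·1.154 = 0.669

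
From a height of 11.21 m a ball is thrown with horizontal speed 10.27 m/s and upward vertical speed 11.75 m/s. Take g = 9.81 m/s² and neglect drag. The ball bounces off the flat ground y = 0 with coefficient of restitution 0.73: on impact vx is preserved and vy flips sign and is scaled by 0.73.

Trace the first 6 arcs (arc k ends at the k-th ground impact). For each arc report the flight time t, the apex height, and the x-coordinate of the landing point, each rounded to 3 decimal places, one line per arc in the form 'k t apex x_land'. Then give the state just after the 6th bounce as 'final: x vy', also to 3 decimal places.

Arc 1: start y=11.210, vy=11.750 → t=3.126, apex=18.247, x_land=32.109, impact vy=-18.921
  bounce: vy ← 0.73·18.921 = 13.812
Arc 2: start y=0.000, vy=13.812 → t=2.816, apex=9.724, x_land=61.029, impact vy=-13.812
  bounce: vy ← 0.73·13.812 = 10.083
Arc 3: start y=0.000, vy=10.083 → t=2.056, apex=5.182, x_land=82.141, impact vy=-10.083
  bounce: vy ← 0.73·10.083 = 7.361
Arc 4: start y=0.000, vy=7.361 → t=1.501, apex=2.761, x_land=97.552, impact vy=-7.361
  bounce: vy ← 0.73·7.361 = 5.373
Arc 5: start y=0.000, vy=5.373 → t=1.095, apex=1.472, x_land=108.802, impact vy=-5.373
  bounce: vy ← 0.73·5.373 = 3.922
Arc 6: start y=0.000, vy=3.922 → t=0.800, apex=0.784, x_land=117.015, impact vy=-3.922
  bounce: vy ← 0.73·3.922 = 2.863

1 3.126 18.247 32.109
2 2.816 9.724 61.029
3 2.056 5.182 82.141
4 1.501 2.761 97.552
5 1.095 1.472 108.802
6 0.800 0.784 117.015
final: 117.015 2.863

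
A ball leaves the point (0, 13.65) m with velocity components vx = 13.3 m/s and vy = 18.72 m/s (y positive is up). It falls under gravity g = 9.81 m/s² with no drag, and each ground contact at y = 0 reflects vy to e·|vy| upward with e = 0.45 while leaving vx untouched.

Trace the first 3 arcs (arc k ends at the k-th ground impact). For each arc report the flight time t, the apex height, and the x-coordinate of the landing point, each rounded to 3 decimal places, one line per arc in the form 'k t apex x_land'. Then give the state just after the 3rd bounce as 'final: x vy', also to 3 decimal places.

1 4.443 31.511 59.090
2 2.281 6.381 89.430
3 1.027 1.292 103.083
final: 103.083 2.266

Arc 1: start y=13.650, vy=18.720 → t=4.443, apex=31.511, x_land=59.090, impact vy=-24.865
  bounce: vy ← 0.45·24.865 = 11.189
Arc 2: start y=0.000, vy=11.189 → t=2.281, apex=6.381, x_land=89.430, impact vy=-11.189
  bounce: vy ← 0.45·11.189 = 5.035
Arc 3: start y=0.000, vy=5.035 → t=1.027, apex=1.292, x_land=103.083, impact vy=-5.035
  bounce: vy ← 0.45·5.035 = 2.266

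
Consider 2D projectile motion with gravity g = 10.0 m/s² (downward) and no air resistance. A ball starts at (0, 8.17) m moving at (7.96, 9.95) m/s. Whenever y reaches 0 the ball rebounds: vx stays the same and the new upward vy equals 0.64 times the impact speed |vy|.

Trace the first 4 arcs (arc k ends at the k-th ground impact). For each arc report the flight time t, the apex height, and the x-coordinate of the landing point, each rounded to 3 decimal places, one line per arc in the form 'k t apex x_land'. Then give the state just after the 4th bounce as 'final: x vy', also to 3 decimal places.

Arc 1: start y=8.170, vy=9.950 → t=2.615, apex=13.120, x_land=20.814, impact vy=-16.199
  bounce: vy ← 0.64·16.199 = 10.367
Arc 2: start y=0.000, vy=10.367 → t=2.073, apex=5.374, x_land=37.319, impact vy=-10.367
  bounce: vy ← 0.64·10.367 = 6.635
Arc 3: start y=0.000, vy=6.635 → t=1.327, apex=2.201, x_land=47.882, impact vy=-6.635
  bounce: vy ← 0.64·6.635 = 4.246
Arc 4: start y=0.000, vy=4.246 → t=0.849, apex=0.902, x_land=54.642, impact vy=-4.246
  bounce: vy ← 0.64·4.246 = 2.718

1 2.615 13.120 20.814
2 2.073 5.374 37.319
3 1.327 2.201 47.882
4 0.849 0.902 54.642
final: 54.642 2.718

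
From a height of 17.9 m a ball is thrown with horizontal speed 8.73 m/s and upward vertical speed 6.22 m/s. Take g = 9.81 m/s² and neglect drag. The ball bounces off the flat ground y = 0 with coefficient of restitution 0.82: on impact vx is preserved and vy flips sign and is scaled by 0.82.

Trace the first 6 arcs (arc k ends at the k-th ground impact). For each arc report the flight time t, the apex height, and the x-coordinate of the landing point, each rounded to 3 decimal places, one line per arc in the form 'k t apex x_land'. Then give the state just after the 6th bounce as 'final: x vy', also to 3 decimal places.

Arc 1: start y=17.900, vy=6.220 → t=2.647, apex=19.872, x_land=23.107, impact vy=-19.746
  bounce: vy ← 0.82·19.746 = 16.191
Arc 2: start y=0.000, vy=16.191 → t=3.301, apex=13.362, x_land=51.925, impact vy=-16.191
  bounce: vy ← 0.82·16.191 = 13.277
Arc 3: start y=0.000, vy=13.277 → t=2.707, apex=8.985, x_land=75.555, impact vy=-13.277
  bounce: vy ← 0.82·13.277 = 10.887
Arc 4: start y=0.000, vy=10.887 → t=2.220, apex=6.041, x_land=94.932, impact vy=-10.887
  bounce: vy ← 0.82·10.887 = 8.927
Arc 5: start y=0.000, vy=8.927 → t=1.820, apex=4.062, x_land=110.821, impact vy=-8.927
  bounce: vy ← 0.82·8.927 = 7.320
Arc 6: start y=0.000, vy=7.320 → t=1.492, apex=2.731, x_land=123.850, impact vy=-7.320
  bounce: vy ← 0.82·7.320 = 6.003

1 2.647 19.872 23.107
2 3.301 13.362 51.925
3 2.707 8.985 75.555
4 2.220 6.041 94.932
5 1.820 4.062 110.821
6 1.492 2.731 123.850
final: 123.850 6.003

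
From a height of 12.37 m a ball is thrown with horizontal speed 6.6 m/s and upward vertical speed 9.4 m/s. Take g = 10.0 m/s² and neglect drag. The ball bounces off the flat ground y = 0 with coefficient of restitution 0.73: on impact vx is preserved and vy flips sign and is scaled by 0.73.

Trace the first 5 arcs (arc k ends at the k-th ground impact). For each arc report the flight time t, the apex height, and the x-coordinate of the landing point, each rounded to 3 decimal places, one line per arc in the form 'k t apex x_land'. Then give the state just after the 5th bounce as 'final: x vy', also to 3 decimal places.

1 2.772 16.788 18.298
2 2.675 8.946 35.954
3 1.953 4.767 48.844
4 1.426 2.541 58.253
5 1.041 1.354 65.122
final: 65.122 3.799

Arc 1: start y=12.370, vy=9.400 → t=2.772, apex=16.788, x_land=18.298, impact vy=-18.324
  bounce: vy ← 0.73·18.324 = 13.376
Arc 2: start y=0.000, vy=13.376 → t=2.675, apex=8.946, x_land=35.954, impact vy=-13.376
  bounce: vy ← 0.73·13.376 = 9.765
Arc 3: start y=0.000, vy=9.765 → t=1.953, apex=4.767, x_land=48.844, impact vy=-9.765
  bounce: vy ← 0.73·9.765 = 7.128
Arc 4: start y=0.000, vy=7.128 → t=1.426, apex=2.541, x_land=58.253, impact vy=-7.128
  bounce: vy ← 0.73·7.128 = 5.204
Arc 5: start y=0.000, vy=5.204 → t=1.041, apex=1.354, x_land=65.122, impact vy=-5.204
  bounce: vy ← 0.73·5.204 = 3.799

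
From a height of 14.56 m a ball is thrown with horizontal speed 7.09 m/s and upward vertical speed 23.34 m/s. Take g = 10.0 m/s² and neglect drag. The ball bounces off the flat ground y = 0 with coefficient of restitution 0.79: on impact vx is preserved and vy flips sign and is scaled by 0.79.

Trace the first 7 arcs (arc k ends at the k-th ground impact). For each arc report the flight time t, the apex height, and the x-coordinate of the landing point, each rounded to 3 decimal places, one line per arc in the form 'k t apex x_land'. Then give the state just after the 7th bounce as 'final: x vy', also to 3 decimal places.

1 5.225 41.798 37.047
2 4.568 26.086 69.436
3 3.609 16.280 95.023
4 2.851 10.161 115.237
5 2.252 6.341 131.206
6 1.779 3.958 143.822
7 1.406 2.470 153.788
final: 153.788 5.552

Arc 1: start y=14.560, vy=23.340 → t=5.225, apex=41.798, x_land=37.047, impact vy=-28.913
  bounce: vy ← 0.79·28.913 = 22.841
Arc 2: start y=0.000, vy=22.841 → t=4.568, apex=26.086, x_land=69.436, impact vy=-22.841
  bounce: vy ← 0.79·22.841 = 18.045
Arc 3: start y=0.000, vy=18.045 → t=3.609, apex=16.280, x_land=95.023, impact vy=-18.045
  bounce: vy ← 0.79·18.045 = 14.255
Arc 4: start y=0.000, vy=14.255 → t=2.851, apex=10.161, x_land=115.237, impact vy=-14.255
  bounce: vy ← 0.79·14.255 = 11.262
Arc 5: start y=0.000, vy=11.262 → t=2.252, apex=6.341, x_land=131.206, impact vy=-11.262
  bounce: vy ← 0.79·11.262 = 8.897
Arc 6: start y=0.000, vy=8.897 → t=1.779, apex=3.958, x_land=143.822, impact vy=-8.897
  bounce: vy ← 0.79·8.897 = 7.028
Arc 7: start y=0.000, vy=7.028 → t=1.406, apex=2.470, x_land=153.788, impact vy=-7.028
  bounce: vy ← 0.79·7.028 = 5.552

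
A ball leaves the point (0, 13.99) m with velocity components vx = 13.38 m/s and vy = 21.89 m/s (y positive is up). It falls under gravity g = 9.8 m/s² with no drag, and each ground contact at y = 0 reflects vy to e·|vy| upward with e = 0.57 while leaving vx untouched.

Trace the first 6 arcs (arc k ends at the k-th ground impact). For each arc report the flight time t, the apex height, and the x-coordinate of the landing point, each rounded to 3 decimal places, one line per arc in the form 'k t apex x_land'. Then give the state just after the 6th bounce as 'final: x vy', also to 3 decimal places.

Arc 1: start y=13.990, vy=21.890 → t=5.034, apex=38.438, x_land=67.361, impact vy=-27.448
  bounce: vy ← 0.57·27.448 = 15.645
Arc 2: start y=0.000, vy=15.645 → t=3.193, apex=12.488, x_land=110.082, impact vy=-15.645
  bounce: vy ← 0.57·15.645 = 8.918
Arc 3: start y=0.000, vy=8.918 → t=1.820, apex=4.057, x_land=134.433, impact vy=-8.918
  bounce: vy ← 0.57·8.918 = 5.083
Arc 4: start y=0.000, vy=5.083 → t=1.037, apex=1.318, x_land=148.313, impact vy=-5.083
  bounce: vy ← 0.57·5.083 = 2.897
Arc 5: start y=0.000, vy=2.897 → t=0.591, apex=0.428, x_land=156.225, impact vy=-2.897
  bounce: vy ← 0.57·2.897 = 1.652
Arc 6: start y=0.000, vy=1.652 → t=0.337, apex=0.139, x_land=160.734, impact vy=-1.652
  bounce: vy ← 0.57·1.652 = 0.941

1 5.034 38.438 67.361
2 3.193 12.488 110.082
3 1.820 4.057 134.433
4 1.037 1.318 148.313
5 0.591 0.428 156.225
6 0.337 0.139 160.734
final: 160.734 0.941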